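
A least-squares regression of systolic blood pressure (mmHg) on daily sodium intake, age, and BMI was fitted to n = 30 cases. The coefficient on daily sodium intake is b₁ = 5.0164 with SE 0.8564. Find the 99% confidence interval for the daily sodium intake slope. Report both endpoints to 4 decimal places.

(2.6367, 7.3961)

df = n − k − 1 = 30 − 3 − 1 = 26.
t* = t_{0.005, 26} = 2.778715.
Margin = t* × SE = 2.778715 × 0.8564 = 2.379691.
CI: 5.0164 ± 2.379691 → (2.6367, 7.3961).
With 99% confidence, each one-unit increase in daily sodium intake is associated with a change of between 2.6367 and 7.3961 mmHg in systolic blood pressure, holding the other predictors fixed.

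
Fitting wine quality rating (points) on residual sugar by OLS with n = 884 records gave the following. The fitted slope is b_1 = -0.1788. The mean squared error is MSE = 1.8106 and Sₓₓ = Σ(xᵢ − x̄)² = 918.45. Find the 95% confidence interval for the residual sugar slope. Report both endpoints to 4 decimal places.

SE(b_1) = √(MSE/Sₓₓ) = √(1.8106/918.45) = 0.0444001.
df = n − 2 = 882.
t* = t_{0.025, 882} = 1.962657.
Margin = t* × SE = 1.962657 × 0.0444001 = 0.087142.
CI: -0.1788 ± 0.087142 → (-0.2659, -0.0917).
With 95% confidence, each one-unit increase in residual sugar is associated with a change of between -0.2659 and -0.0917 points in wine quality rating.

(-0.2659, -0.0917)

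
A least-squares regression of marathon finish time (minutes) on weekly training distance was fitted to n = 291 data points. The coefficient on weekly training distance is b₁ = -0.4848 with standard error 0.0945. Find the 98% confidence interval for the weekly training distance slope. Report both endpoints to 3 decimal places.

df = n − 2 = 291 − 2 = 289.
t* = t_{0.01, 289} = 2.33932.
Margin = t* × SE = 2.33932 × 0.0945 = 0.22107.
CI: -0.4848 ± 0.22107 → (-0.706, -0.264).
With 98% confidence, each one-unit increase in weekly training distance is associated with a change of between -0.706 and -0.264 minutes in marathon finish time.

(-0.706, -0.264)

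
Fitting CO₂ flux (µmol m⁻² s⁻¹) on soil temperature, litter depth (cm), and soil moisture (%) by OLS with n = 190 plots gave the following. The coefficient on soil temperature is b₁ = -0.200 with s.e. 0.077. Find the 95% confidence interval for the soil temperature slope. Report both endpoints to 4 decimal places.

df = n − k − 1 = 190 − 3 − 1 = 186.
t* = t_{0.025, 186} = 1.9728.
Margin = t* × SE = 1.9728 × 0.077 = 0.151906.
CI: -0.200 ± 0.151906 → (-0.3519, -0.0481).
With 95% confidence, each one-unit increase in soil temperature is associated with a change of between -0.3519 and -0.0481 µmol m⁻² s⁻¹ in CO₂ flux, holding the other predictors fixed.

(-0.3519, -0.0481)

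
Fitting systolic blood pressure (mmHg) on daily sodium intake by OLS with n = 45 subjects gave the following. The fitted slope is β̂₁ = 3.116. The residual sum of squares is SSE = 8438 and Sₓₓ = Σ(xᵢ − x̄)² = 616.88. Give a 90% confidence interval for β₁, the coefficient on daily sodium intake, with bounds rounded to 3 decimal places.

MSE = SSE/(n − 2) = 8438/43 = 196.233.
SE(β̂₁) = √(MSE/Sₓₓ) = √(196.233/616.88) = 0.564008.
df = n − 2 = 43.
t* = t_{0.05, 43} = 1.681071.
Margin = t* × SE = 1.681071 × 0.564008 = 0.94814.
CI: 3.116 ± 0.94814 → (2.168, 4.064).
With 90% confidence, each one-unit increase in daily sodium intake is associated with a change of between 2.168 and 4.064 mmHg in systolic blood pressure.

(2.168, 4.064)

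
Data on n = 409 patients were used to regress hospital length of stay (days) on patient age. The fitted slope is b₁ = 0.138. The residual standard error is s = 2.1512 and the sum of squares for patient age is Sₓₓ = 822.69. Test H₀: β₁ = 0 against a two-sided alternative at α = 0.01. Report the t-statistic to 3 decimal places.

SE(b₁) = s/√Sₓₓ = 2.1512/√822.69 = 0.0750002.
t = 0.138 / 0.0750002 = 1.840.
df = n − 2 = 407.
Two-sided p ≈ 0.0665, which is ≥ 0.01, so fail to reject H₀.
The data do not give significant evidence of an association between patient age and hospital length of stay.

t = 1.840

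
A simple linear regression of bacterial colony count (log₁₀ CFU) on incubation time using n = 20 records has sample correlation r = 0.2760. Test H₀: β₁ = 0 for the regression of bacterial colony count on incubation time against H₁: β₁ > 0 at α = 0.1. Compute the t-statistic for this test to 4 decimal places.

t = 1.2183

t = r·√(n − 2)/√(1 − r²) = 0.2760·√18/√0.923824 = 1.2183.
df = n − 2 = 18.
One-sided p ≈ 0.1194, which is ≥ 0.1, so fail to reject H₀.
The data do not give significant evidence of a linear association between incubation time and bacterial colony count.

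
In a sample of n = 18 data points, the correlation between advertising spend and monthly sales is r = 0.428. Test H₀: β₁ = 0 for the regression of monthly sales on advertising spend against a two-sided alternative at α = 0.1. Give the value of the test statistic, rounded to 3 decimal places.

t = r·√(n − 2)/√(1 − r²) = 0.428·√16/√0.816816 = 1.894.
df = n − 2 = 16.
Two-sided p ≈ 0.0764, which is < 0.1, so reject H₀.
There is evidence of a linear association between advertising spend and monthly sales.

t = 1.894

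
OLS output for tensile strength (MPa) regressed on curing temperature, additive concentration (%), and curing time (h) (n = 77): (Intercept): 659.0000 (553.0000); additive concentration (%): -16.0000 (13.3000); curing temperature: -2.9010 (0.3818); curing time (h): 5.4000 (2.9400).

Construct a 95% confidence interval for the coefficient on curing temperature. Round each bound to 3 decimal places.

(-3.662, -2.140)

Read off: b = -2.9010, SE = 0.3818 for curing temperature.
df = n − k − 1 = 77 − 3 − 1 = 73.
t* = t_{0.025, 73} = 1.992997.
Margin = t* × SE = 1.992997 × 0.3818 = 0.76093.
CI: -2.9010 ± 0.76093 → (-3.662, -2.140).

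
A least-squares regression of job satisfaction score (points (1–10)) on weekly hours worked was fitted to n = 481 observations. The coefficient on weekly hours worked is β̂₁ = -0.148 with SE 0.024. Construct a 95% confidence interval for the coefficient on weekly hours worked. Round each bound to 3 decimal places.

(-0.195, -0.101)

df = n − 2 = 481 − 2 = 479.
t* = t_{0.025, 479} = 1.964929.
Margin = t* × SE = 1.964929 × 0.024 = 0.04716.
CI: -0.148 ± 0.04716 → (-0.195, -0.101).
With 95% confidence, each one-unit increase in weekly hours worked is associated with a change of between -0.195 and -0.101 points (1–10) in job satisfaction score.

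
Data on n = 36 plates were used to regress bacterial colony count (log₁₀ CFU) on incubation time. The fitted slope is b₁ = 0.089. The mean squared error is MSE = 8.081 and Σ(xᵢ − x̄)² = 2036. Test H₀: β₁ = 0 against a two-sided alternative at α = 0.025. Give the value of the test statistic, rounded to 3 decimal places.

t = 1.413

SE(b₁) = √(MSE/Sₓₓ) = √(8.081/2036) = 0.0630005.
t = 0.089 / 0.0630005 = 1.413.
df = n − 2 = 34.
Two-sided p ≈ 0.1668, which is ≥ 0.025, so fail to reject H₀.
The data do not give significant evidence of an association between incubation time and bacterial colony count.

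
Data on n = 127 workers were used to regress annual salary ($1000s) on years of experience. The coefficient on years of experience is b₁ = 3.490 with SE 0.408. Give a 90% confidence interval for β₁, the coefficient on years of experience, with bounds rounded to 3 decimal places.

(2.814, 4.166)

df = n − 2 = 127 − 2 = 125.
t* = t_{0.05, 125} = 1.657135.
Margin = t* × SE = 1.657135 × 0.408 = 0.67611.
CI: 3.490 ± 0.67611 → (2.814, 4.166).
With 90% confidence, each one-unit increase in years of experience is associated with a change of between 2.814 and 4.166 $1000s in annual salary.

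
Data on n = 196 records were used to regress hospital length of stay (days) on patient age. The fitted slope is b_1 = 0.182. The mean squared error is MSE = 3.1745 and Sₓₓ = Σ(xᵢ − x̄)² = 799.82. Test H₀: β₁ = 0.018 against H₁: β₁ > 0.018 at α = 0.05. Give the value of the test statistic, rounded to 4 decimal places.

t = 2.6032

SE(b_1) = √(MSE/Sₓₓ) = √(3.1745/799.82) = 0.0630001.
t = (0.182 − 0.018) / 0.0630001 = 2.6032.
df = n − 2 = 194.
One-sided p ≈ 0.0050, which is < 0.05, so reject H₀.
There is evidence that the true slope on patient age exceeds 0.018 days per unit.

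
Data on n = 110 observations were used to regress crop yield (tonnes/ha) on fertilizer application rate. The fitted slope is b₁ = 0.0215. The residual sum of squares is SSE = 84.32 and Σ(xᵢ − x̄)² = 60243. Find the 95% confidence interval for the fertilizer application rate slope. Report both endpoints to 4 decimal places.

(0.0144, 0.0286)

MSE = SSE/(n − 2) = 84.32/108 = 0.780741.
SE(b₁) = √(MSE/Sₓₓ) = √(0.780741/60243) = 0.00359998.
df = n − 2 = 108.
t* = t_{0.025, 108} = 1.982173.
Margin = t* × SE = 1.982173 × 0.00359998 = 0.007136.
CI: 0.0215 ± 0.007136 → (0.0144, 0.0286).
With 95% confidence, each one-unit increase in fertilizer application rate is associated with a change of between 0.0144 and 0.0286 tonnes/ha in crop yield.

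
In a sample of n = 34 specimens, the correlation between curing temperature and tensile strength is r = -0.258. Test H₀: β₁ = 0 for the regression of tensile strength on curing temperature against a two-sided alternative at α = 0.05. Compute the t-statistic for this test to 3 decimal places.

t = -1.511

t = r·√(n − 2)/√(1 − r²) = -0.258·√32/√0.933436 = -1.511.
df = n − 2 = 32.
Two-sided p ≈ 0.1407, which is ≥ 0.05, so fail to reject H₀.
The data do not give significant evidence of a linear association between curing temperature and tensile strength.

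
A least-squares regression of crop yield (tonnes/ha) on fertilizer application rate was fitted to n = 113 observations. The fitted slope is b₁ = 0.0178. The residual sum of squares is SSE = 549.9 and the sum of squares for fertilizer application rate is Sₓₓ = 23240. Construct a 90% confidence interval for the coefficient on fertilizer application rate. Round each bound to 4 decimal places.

(-0.0064, 0.0420)

MSE = SSE/(n − 2) = 549.9/111 = 4.95405.
SE(b₁) = √(MSE/Sₓₓ) = √(4.95405/23240) = 0.0146003.
df = n − 2 = 111.
t* = t_{0.05, 111} = 1.658697.
Margin = t* × SE = 1.658697 × 0.0146003 = 0.024218.
CI: 0.0178 ± 0.024218 → (-0.0064, 0.0420).
With 90% confidence, each one-unit increase in fertilizer application rate is associated with a change of between -0.0064 and 0.0420 tonnes/ha in crop yield.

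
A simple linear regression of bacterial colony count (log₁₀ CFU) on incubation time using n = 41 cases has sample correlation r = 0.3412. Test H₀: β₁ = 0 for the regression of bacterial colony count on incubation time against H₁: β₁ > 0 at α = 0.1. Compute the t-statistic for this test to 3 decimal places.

t = r·√(n − 2)/√(1 − r²) = 0.3412·√39/√0.883583 = 2.267.
df = n − 2 = 39.
One-sided p ≈ 0.0145, which is < 0.1, so reject H₀.
There is evidence of a linear association between incubation time and bacterial colony count.

t = 2.267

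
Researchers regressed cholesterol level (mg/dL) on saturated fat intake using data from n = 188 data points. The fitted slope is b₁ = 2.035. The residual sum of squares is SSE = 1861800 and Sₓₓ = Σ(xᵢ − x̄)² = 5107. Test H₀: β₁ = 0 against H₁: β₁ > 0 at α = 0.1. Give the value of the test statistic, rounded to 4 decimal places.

t = 1.4536

MSE = SSE/(n − 2) = 1861800/186 = 10009.7.
SE(b₁) = √(MSE/Sₓₓ) = √(10009.7/5107) = 1.4.
t = 2.035 / 1.4 = 1.4536.
df = n − 2 = 186.
One-sided p ≈ 0.0739, which is < 0.1, so reject H₀.
There is evidence that the true slope on saturated fat intake is positive.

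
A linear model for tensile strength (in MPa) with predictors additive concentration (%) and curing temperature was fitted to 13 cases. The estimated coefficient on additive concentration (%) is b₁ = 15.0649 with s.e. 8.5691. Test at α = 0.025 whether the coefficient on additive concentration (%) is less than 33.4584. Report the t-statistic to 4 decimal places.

H₀: β₁ = 33.4584 vs H₁: β₁ < 33.4584.
t = (b₁ − β₁⁰)/SE = (15.0649 − 33.4584) / 8.5691 = -2.1465.
df = n − k − 1 = 13 − 2 − 1 = 10.
One-sided p ≈ 0.0287, which is ≥ 0.025, so fail to reject H₀.
The data do not give significant evidence that the true slope on additive concentration (%) is below 33.4584 MPa per unit, holding the other predictors fixed.

t = -2.1465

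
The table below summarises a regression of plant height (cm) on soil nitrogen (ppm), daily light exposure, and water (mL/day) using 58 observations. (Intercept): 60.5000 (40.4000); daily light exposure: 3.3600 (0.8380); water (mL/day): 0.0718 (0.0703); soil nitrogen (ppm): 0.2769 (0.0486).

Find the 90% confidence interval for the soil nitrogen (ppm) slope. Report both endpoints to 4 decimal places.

(0.1956, 0.3582)

Read off: b = 0.2769, SE = 0.0486 for soil nitrogen (ppm).
df = n − k − 1 = 58 − 3 − 1 = 54.
t* = t_{0.05, 54} = 1.673565.
Margin = t* × SE = 1.673565 × 0.0486 = 0.081335.
CI: 0.2769 ± 0.081335 → (0.1956, 0.3582).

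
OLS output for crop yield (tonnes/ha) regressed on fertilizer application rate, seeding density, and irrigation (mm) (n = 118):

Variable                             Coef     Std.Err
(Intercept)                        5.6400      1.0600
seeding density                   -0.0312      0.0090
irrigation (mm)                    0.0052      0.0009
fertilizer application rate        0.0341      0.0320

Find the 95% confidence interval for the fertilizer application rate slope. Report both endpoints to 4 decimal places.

Read off: b = 0.0341, SE = 0.0320 for fertilizer application rate.
df = n − k − 1 = 118 − 3 − 1 = 114.
t* = t_{0.025, 114} = 1.980992.
Margin = t* × SE = 1.980992 × 0.0320 = 0.063392.
CI: 0.0341 ± 0.063392 → (-0.0293, 0.0975).

(-0.0293, 0.0975)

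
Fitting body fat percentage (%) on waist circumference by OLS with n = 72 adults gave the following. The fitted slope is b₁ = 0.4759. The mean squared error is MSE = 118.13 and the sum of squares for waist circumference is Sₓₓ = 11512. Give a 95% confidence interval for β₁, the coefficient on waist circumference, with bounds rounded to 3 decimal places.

(0.274, 0.678)

SE(b₁) = √(MSE/Sₓₓ) = √(118.13/11512) = 0.101299.
df = n − 2 = 70.
t* = t_{0.025, 70} = 1.994437.
Margin = t* × SE = 1.994437 × 0.101299 = 0.20203.
CI: 0.4759 ± 0.20203 → (0.274, 0.678).
With 95% confidence, each one-unit increase in waist circumference is associated with a change of between 0.274 and 0.678 % in body fat percentage.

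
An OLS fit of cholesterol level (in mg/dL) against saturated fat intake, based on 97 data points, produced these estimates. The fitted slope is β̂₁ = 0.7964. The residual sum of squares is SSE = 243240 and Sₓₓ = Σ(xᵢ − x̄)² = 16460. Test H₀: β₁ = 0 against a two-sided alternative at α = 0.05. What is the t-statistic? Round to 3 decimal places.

MSE = SSE/(n − 2) = 243240/95 = 2560.42.
SE(β̂₁) = √(MSE/Sₓₓ) = √(2560.42/16460) = 0.394404.
t = 0.7964 / 0.394404 = 2.019.
df = n − 2 = 95.
Two-sided p ≈ 0.0463, which is < 0.05, so reject H₀.
There is evidence that saturated fat intake is associated with cholesterol level.

t = 2.019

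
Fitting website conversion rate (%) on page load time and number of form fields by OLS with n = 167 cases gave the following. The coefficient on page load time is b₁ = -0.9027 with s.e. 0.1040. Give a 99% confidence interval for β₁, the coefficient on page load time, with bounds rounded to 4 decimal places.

(-1.1737, -0.6317)

df = n − k − 1 = 167 − 2 − 1 = 164.
t* = t_{0.005, 164} = 2.60614.
Margin = t* × SE = 2.60614 × 0.1040 = 0.271039.
CI: -0.9027 ± 0.271039 → (-1.1737, -0.6317).
With 99% confidence, each one-unit increase in page load time is associated with a change of between -1.1737 and -0.6317 % in website conversion rate, holding the other predictors fixed.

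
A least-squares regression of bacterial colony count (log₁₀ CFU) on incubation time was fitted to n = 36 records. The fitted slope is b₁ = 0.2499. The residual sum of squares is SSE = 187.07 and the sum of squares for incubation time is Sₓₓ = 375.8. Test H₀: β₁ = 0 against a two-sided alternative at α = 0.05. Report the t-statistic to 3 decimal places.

t = 2.065

MSE = SSE/(n − 2) = 187.07/34 = 5.50206.
SE(b₁) = √(MSE/Sₓₓ) = √(5.50206/375.8) = 0.121.
t = 0.2499 / 0.121 = 2.065.
df = n − 2 = 34.
Two-sided p ≈ 0.0466, which is < 0.05, so reject H₀.
There is evidence that incubation time is associated with bacterial colony count.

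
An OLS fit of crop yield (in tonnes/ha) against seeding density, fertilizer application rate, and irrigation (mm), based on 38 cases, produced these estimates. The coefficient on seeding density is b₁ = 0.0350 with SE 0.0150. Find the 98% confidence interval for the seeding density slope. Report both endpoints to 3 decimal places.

(-0.002, 0.072)

df = n − k − 1 = 38 − 3 − 1 = 34.
t* = t_{0.01, 34} = 2.44115.
Margin = t* × SE = 2.44115 × 0.0150 = 0.03662.
CI: 0.0350 ± 0.03662 → (-0.002, 0.072).
With 98% confidence, each one-unit increase in seeding density is associated with a change of between -0.002 and 0.072 tonnes/ha in crop yield, holding the other predictors fixed.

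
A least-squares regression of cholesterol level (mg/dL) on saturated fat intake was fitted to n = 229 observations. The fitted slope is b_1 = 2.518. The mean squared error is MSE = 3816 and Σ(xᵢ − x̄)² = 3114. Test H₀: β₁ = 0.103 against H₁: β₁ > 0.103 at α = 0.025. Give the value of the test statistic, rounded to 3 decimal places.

SE(b_1) = √(MSE/Sₓₓ) = √(3816/3114) = 1.10699.
t = (2.518 − 0.103) / 1.10699 = 2.182.
df = n − 2 = 227.
One-sided p ≈ 0.0151, which is < 0.025, so reject H₀.
There is evidence that the true slope on saturated fat intake exceeds 0.103 mg/dL per unit.

t = 2.182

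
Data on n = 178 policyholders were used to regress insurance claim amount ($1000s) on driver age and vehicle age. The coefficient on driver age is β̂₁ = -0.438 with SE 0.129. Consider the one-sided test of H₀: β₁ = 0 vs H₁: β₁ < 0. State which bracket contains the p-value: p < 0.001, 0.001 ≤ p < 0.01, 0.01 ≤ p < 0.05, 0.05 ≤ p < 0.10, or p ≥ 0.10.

p < 0.001

t = -0.438 / 0.129 = -3.395.
df = n − k − 1 = 178 − 2 − 1 = 175.
One-sided p = P(T_{175} < t) ≈ 0.0004.
So p < 0.001.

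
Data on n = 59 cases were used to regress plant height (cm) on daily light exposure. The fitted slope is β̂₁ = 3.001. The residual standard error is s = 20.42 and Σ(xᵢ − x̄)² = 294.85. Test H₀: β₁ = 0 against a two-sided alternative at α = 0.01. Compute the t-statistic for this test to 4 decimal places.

SE(β̂₁) = s/√Sₓₓ = 20.42/√294.85 = 1.1892.
t = 3.001 / 1.1892 = 2.5235.
df = n − 2 = 57.
Two-sided p ≈ 0.0144, which is ≥ 0.01, so fail to reject H₀.
The data do not give significant evidence of an association between daily light exposure and plant height.

t = 2.5235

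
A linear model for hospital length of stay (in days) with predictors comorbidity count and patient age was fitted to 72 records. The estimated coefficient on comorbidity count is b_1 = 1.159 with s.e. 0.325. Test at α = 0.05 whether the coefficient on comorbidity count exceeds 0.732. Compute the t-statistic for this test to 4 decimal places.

t = 1.3138

H₀: β₁ = 0.732 vs H₁: β₁ > 0.732.
t = (b_1 − β₁⁰)/SE = (1.159 − 0.732) / 0.325 = 1.3138.
df = n − k − 1 = 72 − 2 − 1 = 69.
One-sided p ≈ 0.0966, which is ≥ 0.05, so fail to reject H₀.
The data do not give significant evidence that the true slope on comorbidity count exceeds 0.732 days per unit, holding the other predictors fixed.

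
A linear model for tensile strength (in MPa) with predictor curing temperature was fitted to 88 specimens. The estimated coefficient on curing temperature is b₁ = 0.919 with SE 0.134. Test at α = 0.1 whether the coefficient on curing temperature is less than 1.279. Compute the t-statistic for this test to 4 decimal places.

H₀: β₁ = 1.279 vs H₁: β₁ < 1.279.
t = (b₁ − β₁⁰)/SE = (0.919 − 1.279) / 0.134 = -2.6866.
df = n − 2 = 88 − 2 = 86.
One-sided p ≈ 0.0043, which is < 0.1, so reject H₀.
There is evidence that the true slope on curing temperature is below 1.279 MPa per unit.

t = -2.6866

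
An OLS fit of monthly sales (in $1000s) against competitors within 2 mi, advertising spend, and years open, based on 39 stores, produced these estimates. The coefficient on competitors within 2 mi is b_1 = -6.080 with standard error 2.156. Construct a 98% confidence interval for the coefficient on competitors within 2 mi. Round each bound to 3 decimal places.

(-11.336, -0.824)

df = n − k − 1 = 39 − 3 − 1 = 35.
t* = t_{0.01, 35} = 2.437723.
Margin = t* × SE = 2.437723 × 2.156 = 5.25573.
CI: -6.080 ± 5.25573 → (-11.336, -0.824).
With 98% confidence, each one-unit increase in competitors within 2 mi is associated with a change of between -11.336 and -0.824 $1000s in monthly sales, holding the other predictors fixed.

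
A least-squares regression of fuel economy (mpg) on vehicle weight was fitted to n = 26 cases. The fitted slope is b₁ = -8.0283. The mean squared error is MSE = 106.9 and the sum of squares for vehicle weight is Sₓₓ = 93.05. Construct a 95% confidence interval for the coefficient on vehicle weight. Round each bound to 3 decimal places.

SE(b₁) = √(MSE/Sₓₓ) = √(106.9/93.05) = 1.07184.
df = n − 2 = 24.
t* = t_{0.025, 24} = 2.063899.
Margin = t* × SE = 2.063899 × 1.07184 = 2.21217.
CI: -8.0283 ± 2.21217 → (-10.240, -5.816).
With 95% confidence, each one-unit increase in vehicle weight is associated with a change of between -10.240 and -5.816 mpg in fuel economy.

(-10.240, -5.816)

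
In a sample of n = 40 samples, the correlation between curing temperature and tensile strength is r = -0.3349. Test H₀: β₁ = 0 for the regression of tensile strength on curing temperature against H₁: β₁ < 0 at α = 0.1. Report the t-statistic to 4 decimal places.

t = -2.1910

t = r·√(n − 2)/√(1 − r²) = -0.3349·√38/√0.887842 = -2.1910.
df = n − 2 = 38.
One-sided p ≈ 0.0173, which is < 0.1, so reject H₀.
There is evidence of a linear association between curing temperature and tensile strength.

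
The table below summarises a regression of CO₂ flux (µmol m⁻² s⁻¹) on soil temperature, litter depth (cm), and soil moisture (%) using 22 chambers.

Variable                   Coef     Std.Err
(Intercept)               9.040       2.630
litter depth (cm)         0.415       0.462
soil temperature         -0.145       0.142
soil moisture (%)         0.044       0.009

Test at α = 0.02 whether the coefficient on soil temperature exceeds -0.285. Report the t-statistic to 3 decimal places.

Read off: b = -0.145, SE = 0.142 for soil temperature.
H₀: β₁ = -0.285 vs H₁: β₁ > -0.285.
t = (-0.145 − (-0.285)) / 0.142 = 0.986.
df = n − k − 1 = 22 − 3 − 1 = 18.
One-sided p ≈ 0.1686, which is ≥ 0.02, so fail to reject H₀.
The data do not give significant evidence that the true slope on soil temperature exceeds -0.285 µmol m⁻² s⁻¹ per unit, holding the other predictors fixed.

t = 0.986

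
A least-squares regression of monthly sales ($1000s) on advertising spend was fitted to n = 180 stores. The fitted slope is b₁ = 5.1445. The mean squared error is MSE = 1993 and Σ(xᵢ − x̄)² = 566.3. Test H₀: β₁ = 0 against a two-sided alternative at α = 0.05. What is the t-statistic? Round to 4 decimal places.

SE(b₁) = √(MSE/Sₓₓ) = √(1993/566.3) = 1.87599.
t = 5.1445 / 1.87599 = 2.7423.
df = n − 2 = 178.
Two-sided p ≈ 0.0067, which is < 0.05, so reject H₀.
There is evidence that advertising spend is associated with monthly sales.

t = 2.7423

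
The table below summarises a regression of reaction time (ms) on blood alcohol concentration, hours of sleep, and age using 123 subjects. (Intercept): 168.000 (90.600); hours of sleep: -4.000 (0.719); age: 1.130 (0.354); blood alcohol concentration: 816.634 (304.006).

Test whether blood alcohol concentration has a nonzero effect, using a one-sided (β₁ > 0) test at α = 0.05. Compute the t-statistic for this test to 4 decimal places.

Read off: b = 816.634, SE = 304.006 for blood alcohol concentration.
H₀: β₁ = 0 vs H₁: β₁ > 0.
t = 816.634 / 304.006 = 2.6862.
df = n − k − 1 = 123 − 3 − 1 = 119.
One-sided p ≈ 0.0041, which is < 0.05, so reject H₀.
There is evidence that the true slope on blood alcohol concentration is positive, holding the other predictors fixed.

t = 2.6862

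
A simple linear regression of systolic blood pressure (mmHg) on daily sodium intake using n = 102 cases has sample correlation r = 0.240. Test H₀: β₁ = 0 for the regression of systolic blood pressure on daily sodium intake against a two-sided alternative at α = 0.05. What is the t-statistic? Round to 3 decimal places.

t = 2.472

t = r·√(n − 2)/√(1 − r²) = 0.240·√100/√0.9424 = 2.472.
df = n − 2 = 100.
Two-sided p ≈ 0.0151, which is < 0.05, so reject H₀.
There is evidence of a linear association between daily sodium intake and systolic blood pressure.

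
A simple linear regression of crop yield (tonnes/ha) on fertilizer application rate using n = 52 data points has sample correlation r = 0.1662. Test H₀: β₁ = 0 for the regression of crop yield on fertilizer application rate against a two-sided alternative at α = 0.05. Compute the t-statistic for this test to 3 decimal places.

t = r·√(n − 2)/√(1 − r²) = 0.1662·√50/√0.972378 = 1.192.
df = n − 2 = 50.
Two-sided p ≈ 0.2390, which is ≥ 0.05, so fail to reject H₀.
The data do not give significant evidence of a linear association between fertilizer application rate and crop yield.

t = 1.192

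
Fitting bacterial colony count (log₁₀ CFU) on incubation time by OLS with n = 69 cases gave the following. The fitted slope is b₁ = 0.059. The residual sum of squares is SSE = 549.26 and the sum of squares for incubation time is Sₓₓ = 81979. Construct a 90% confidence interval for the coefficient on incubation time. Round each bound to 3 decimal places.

MSE = SSE/(n − 2) = 549.26/67 = 8.19791.
SE(b₁) = √(MSE/Sₓₓ) = √(8.19791/81979) = 0.01.
df = n − 2 = 67.
t* = t_{0.05, 67} = 1.667916.
Margin = t* × SE = 1.667916 × 0.01 = 0.01668.
CI: 0.059 ± 0.01668 → (0.042, 0.076).
With 90% confidence, each one-unit increase in incubation time is associated with a change of between 0.042 and 0.076 log₁₀ CFU in bacterial colony count.

(0.042, 0.076)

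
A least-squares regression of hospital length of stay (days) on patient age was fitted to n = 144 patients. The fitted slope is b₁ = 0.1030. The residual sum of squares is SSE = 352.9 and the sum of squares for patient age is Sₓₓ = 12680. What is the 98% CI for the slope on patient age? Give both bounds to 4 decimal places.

(0.0701, 0.1359)

MSE = SSE/(n − 2) = 352.9/142 = 2.48521.
SE(b₁) = √(MSE/Sₓₓ) = √(2.48521/12680) = 0.0139998.
df = n − 2 = 142.
t* = t_{0.01, 142} = 2.352895.
Margin = t* × SE = 2.352895 × 0.0139998 = 0.032940.
CI: 0.1030 ± 0.032940 → (0.0701, 0.1359).
With 98% confidence, each one-unit increase in patient age is associated with a change of between 0.0701 and 0.1359 days in hospital length of stay.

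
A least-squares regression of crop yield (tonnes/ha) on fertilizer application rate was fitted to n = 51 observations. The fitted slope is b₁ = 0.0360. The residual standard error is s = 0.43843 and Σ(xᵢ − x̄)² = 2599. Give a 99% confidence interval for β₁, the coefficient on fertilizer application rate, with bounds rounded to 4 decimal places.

(0.0130, 0.0590)

SE(b₁) = s/√Sₓₓ = 0.43843/√2599 = 0.00859997.
df = n − 2 = 49.
t* = t_{0.005, 49} = 2.679952.
Margin = t* × SE = 2.679952 × 0.00859997 = 0.023048.
CI: 0.0360 ± 0.023048 → (0.0130, 0.0590).
With 99% confidence, each one-unit increase in fertilizer application rate is associated with a change of between 0.0130 and 0.0590 tonnes/ha in crop yield.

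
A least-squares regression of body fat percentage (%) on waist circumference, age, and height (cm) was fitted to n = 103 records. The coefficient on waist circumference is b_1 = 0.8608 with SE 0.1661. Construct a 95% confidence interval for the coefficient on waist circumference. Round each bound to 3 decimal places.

df = n − k − 1 = 103 − 3 − 1 = 99.
t* = t_{0.025, 99} = 1.984217.
Margin = t* × SE = 1.984217 × 0.1661 = 0.32958.
CI: 0.8608 ± 0.32958 → (0.531, 1.190).
With 95% confidence, each one-unit increase in waist circumference is associated with a change of between 0.531 and 1.190 % in body fat percentage, holding the other predictors fixed.

(0.531, 1.190)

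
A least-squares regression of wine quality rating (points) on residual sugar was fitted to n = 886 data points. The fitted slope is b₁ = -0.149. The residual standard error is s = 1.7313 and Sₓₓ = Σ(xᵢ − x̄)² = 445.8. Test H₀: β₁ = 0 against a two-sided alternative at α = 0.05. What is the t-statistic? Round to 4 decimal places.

SE(b₁) = s/√Sₓₓ = 1.7313/√445.8 = 0.0819978.
t = -0.149 / 0.0819978 = -1.8171.
df = n − 2 = 884.
Two-sided p ≈ 0.0695, which is ≥ 0.05, so fail to reject H₀.
The data do not give significant evidence of an association between residual sugar and wine quality rating.

t = -1.8171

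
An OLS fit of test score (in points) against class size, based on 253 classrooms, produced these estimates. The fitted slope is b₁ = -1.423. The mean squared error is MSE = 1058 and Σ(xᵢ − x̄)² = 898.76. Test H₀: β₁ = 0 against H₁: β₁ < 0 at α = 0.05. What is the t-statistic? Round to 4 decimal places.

SE(b₁) = √(MSE/Sₓₓ) = √(1058/898.76) = 1.08498.
t = -1.423 / 1.08498 = -1.3115.
df = n − 2 = 251.
One-sided p ≈ 0.0954, which is ≥ 0.05, so fail to reject H₀.
The data do not give significant evidence that the true slope on class size is negative.

t = -1.3115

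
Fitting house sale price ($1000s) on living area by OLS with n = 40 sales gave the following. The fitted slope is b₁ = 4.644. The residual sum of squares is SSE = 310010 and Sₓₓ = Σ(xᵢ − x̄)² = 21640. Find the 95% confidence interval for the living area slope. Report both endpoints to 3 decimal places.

(3.401, 5.887)

MSE = SSE/(n − 2) = 310010/38 = 8158.16.
SE(b₁) = √(MSE/Sₓₓ) = √(8158.16/21640) = 0.613999.
df = n − 2 = 38.
t* = t_{0.025, 38} = 2.024394.
Margin = t* × SE = 2.024394 × 0.613999 = 1.24298.
CI: 4.644 ± 1.24298 → (3.401, 5.887).
With 95% confidence, each one-unit increase in living area is associated with a change of between 3.401 and 5.887 $1000s in house sale price.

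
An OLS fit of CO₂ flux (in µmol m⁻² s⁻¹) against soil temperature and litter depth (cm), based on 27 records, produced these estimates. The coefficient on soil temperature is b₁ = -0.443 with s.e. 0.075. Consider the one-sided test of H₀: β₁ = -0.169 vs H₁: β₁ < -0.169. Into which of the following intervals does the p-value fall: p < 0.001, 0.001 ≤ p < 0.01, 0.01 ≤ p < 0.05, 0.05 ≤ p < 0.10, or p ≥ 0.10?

t = (-0.443 − (-0.169)) / 0.075 = -3.653.
df = n − k − 1 = 27 − 2 − 1 = 24.
One-sided p = P(T_{24} < t) ≈ 0.0006.
So p < 0.001.

p < 0.001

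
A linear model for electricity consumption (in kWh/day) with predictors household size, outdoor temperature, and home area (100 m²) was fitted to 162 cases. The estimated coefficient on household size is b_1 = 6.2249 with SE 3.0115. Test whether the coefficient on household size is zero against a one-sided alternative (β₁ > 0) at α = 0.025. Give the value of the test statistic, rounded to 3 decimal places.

H₀: β₁ = 0 vs H₁: β₁ > 0.
t = (b_1 − β₁⁰)/SE = 6.2249 / 3.0115 = 2.067.
df = n − k − 1 = 162 − 3 − 1 = 158.
One-sided p ≈ 0.0202, which is < 0.025, so reject H₀.
There is evidence that the true slope on household size is positive, holding the other predictors fixed.

t = 2.067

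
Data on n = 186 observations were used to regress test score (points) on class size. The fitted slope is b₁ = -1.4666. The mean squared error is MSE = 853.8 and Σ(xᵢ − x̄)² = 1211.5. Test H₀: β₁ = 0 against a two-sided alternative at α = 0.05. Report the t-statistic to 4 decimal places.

SE(b₁) = √(MSE/Sₓₓ) = √(853.8/1211.5) = 0.839492.
t = -1.4666 / 0.839492 = -1.7470.
df = n − 2 = 184.
Two-sided p ≈ 0.0823, which is ≥ 0.05, so fail to reject H₀.
The data do not give significant evidence of an association between class size and test score.

t = -1.7470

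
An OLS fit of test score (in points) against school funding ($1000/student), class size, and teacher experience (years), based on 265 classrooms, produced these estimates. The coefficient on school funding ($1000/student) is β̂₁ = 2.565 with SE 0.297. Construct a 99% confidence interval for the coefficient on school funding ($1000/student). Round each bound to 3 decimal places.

(1.794, 3.336)

df = n − k − 1 = 265 − 3 − 1 = 261.
t* = t_{0.005, 261} = 2.594797.
Margin = t* × SE = 2.594797 × 0.297 = 0.77065.
CI: 2.565 ± 0.77065 → (1.794, 3.336).
With 99% confidence, each one-unit increase in school funding ($1000/student) is associated with a change of between 1.794 and 3.336 points in test score, holding the other predictors fixed.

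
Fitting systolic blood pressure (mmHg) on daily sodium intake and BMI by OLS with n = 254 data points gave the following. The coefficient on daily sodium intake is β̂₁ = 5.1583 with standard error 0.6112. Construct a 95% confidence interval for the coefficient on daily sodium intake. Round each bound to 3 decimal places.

(3.955, 6.362)

df = n − k − 1 = 254 − 2 − 1 = 251.
t* = t_{0.025, 251} = 1.96946.
Margin = t* × SE = 1.96946 × 0.6112 = 1.20373.
CI: 5.1583 ± 1.20373 → (3.955, 6.362).
With 95% confidence, each one-unit increase in daily sodium intake is associated with a change of between 3.955 and 6.362 mmHg in systolic blood pressure, holding the other predictors fixed.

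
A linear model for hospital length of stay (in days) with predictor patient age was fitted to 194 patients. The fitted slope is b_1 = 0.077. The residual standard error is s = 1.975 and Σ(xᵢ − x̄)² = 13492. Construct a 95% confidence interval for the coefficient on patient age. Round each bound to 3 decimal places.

(0.043, 0.111)

SE(b_1) = s/√Sₓₓ = 1.975/√13492 = 0.0170031.
df = n − 2 = 192.
t* = t_{0.025, 192} = 1.972396.
Margin = t* × SE = 1.972396 × 0.0170031 = 0.03354.
CI: 0.077 ± 0.03354 → (0.043, 0.111).
With 95% confidence, each one-unit increase in patient age is associated with a change of between 0.043 and 0.111 days in hospital length of stay.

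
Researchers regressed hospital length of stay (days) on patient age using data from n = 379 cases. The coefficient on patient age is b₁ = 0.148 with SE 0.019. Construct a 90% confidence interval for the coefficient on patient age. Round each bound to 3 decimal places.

(0.117, 0.179)

df = n − 2 = 379 − 2 = 377.
t* = t_{0.05, 377} = 1.648905.
Margin = t* × SE = 1.648905 × 0.019 = 0.03133.
CI: 0.148 ± 0.03133 → (0.117, 0.179).
With 90% confidence, each one-unit increase in patient age is associated with a change of between 0.117 and 0.179 days in hospital length of stay.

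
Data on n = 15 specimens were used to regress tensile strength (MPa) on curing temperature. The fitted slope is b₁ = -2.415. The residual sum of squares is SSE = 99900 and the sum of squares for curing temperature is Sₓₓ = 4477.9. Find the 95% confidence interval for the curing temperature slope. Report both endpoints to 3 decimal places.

(-5.245, 0.415)

MSE = SSE/(n − 2) = 99900/13 = 7684.62.
SE(b₁) = √(MSE/Sₓₓ) = √(7684.62/4477.9) = 1.31001.
df = n − 2 = 13.
t* = t_{0.025, 13} = 2.160369.
Margin = t* × SE = 2.160369 × 1.31001 = 2.83010.
CI: -2.415 ± 2.83010 → (-5.245, 0.415).
With 95% confidence, each one-unit increase in curing temperature is associated with a change of between -5.245 and 0.415 MPa in tensile strength.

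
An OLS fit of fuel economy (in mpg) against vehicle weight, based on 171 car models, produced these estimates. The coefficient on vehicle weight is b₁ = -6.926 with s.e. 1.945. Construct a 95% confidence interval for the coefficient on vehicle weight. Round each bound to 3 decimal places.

df = n − 2 = 171 − 2 = 169.
t* = t_{0.025, 169} = 1.9741.
Margin = t* × SE = 1.9741 × 1.945 = 3.83963.
CI: -6.926 ± 3.83963 → (-10.766, -3.086).
With 95% confidence, each one-unit increase in vehicle weight is associated with a change of between -10.766 and -3.086 mpg in fuel economy.

(-10.766, -3.086)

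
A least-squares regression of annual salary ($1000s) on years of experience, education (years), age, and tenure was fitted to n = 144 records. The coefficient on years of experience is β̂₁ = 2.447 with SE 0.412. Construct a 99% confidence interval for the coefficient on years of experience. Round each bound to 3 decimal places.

(1.371, 3.523)

df = n − k − 1 = 144 − 4 − 1 = 139.
t* = t_{0.005, 139} = 2.611662.
Margin = t* × SE = 2.611662 × 0.412 = 1.07600.
CI: 2.447 ± 1.07600 → (1.371, 3.523).
With 99% confidence, each one-unit increase in years of experience is associated with a change of between 1.371 and 3.523 $1000s in annual salary, holding the other predictors fixed.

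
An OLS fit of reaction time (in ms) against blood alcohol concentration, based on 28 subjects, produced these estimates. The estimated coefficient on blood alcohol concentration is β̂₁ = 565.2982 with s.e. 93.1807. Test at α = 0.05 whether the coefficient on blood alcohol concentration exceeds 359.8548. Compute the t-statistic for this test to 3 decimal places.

t = 2.205

H₀: β₁ = 359.8548 vs H₁: β₁ > 359.8548.
t = (β̂₁ − β₁⁰)/SE = (565.2982 − 359.8548) / 93.1807 = 2.205.
df = n − 2 = 28 − 2 = 26.
One-sided p ≈ 0.0183, which is < 0.05, so reject H₀.
There is evidence that the true slope on blood alcohol concentration exceeds 359.8548 ms per unit.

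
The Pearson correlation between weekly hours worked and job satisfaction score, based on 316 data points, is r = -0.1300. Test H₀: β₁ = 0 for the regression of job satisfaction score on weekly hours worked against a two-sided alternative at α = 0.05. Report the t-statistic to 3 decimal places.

t = -2.323

t = r·√(n − 2)/√(1 − r²) = -0.1300·√314/√0.9831 = -2.323.
df = n − 2 = 314.
Two-sided p ≈ 0.0208, which is < 0.05, so reject H₀.
There is evidence of a linear association between weekly hours worked and job satisfaction score.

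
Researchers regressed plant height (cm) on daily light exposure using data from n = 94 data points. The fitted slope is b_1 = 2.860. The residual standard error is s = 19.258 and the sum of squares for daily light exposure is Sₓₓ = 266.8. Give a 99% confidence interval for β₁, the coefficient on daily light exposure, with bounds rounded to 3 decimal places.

SE(b_1) = s/√Sₓₓ = 19.258/√266.8 = 1.17901.
df = n − 2 = 92.
t* = t_{0.005, 92} = 2.63033.
Margin = t* × SE = 2.63033 × 1.17901 = 3.10119.
CI: 2.860 ± 3.10119 → (-0.241, 5.961).
With 99% confidence, each one-unit increase in daily light exposure is associated with a change of between -0.241 and 5.961 cm in plant height.

(-0.241, 5.961)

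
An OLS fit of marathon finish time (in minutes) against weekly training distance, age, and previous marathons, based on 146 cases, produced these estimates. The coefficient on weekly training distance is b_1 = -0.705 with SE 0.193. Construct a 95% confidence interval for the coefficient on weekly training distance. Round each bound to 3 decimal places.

(-1.087, -0.323)

df = n − k − 1 = 146 − 3 − 1 = 142.
t* = t_{0.025, 142} = 1.976811.
Margin = t* × SE = 1.976811 × 0.193 = 0.38152.
CI: -0.705 ± 0.38152 → (-1.087, -0.323).
With 95% confidence, each one-unit increase in weekly training distance is associated with a change of between -1.087 and -0.323 minutes in marathon finish time, holding the other predictors fixed.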